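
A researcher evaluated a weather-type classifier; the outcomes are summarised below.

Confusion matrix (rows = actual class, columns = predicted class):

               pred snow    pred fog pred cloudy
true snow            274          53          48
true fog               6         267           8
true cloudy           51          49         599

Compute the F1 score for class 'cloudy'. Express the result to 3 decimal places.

Take TP from the diagonal, FP from the rest of the 'cloudy' prediction marginal, FN from the rest of the 'cloudy' actual marginal.
F1 score = 2·TP/(2·TP+FP+FN).
cloudy: TP=599, FP=48+8=56, FN=51+49=100 → 1198/1354 = 0.8848

0.885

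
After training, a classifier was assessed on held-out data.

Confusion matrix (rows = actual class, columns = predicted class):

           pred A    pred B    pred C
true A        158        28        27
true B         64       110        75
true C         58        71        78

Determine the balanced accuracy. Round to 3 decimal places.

0.520

Balanced accuracy = mean of per-class recall.
  A: recall = 158/213 = 0.7418
  B: recall = 110/249 = 0.4418
  C: recall = 78/207 = 0.3768
Mean = (0.7418 + 0.4418 + 0.3768) / 3 = 0.520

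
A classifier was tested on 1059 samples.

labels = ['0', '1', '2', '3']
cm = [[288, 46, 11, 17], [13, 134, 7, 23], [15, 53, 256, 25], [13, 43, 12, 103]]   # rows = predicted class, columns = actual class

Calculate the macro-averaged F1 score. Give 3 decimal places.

0.710

Per-class F1 score (2·TP/(2·TP+FP+FN)):
  0: TP=288, FP=46+11+17=74, FN=13+15+13=41 → 576/691 = 0.8336
  1: TP=134, FP=13+7+23=43, FN=46+53+43=142 → 268/453 = 0.5916
  2: TP=256, FP=15+53+25=93, FN=11+7+12=30 → 512/635 = 0.8063
  3: TP=103, FP=13+43+12=68, FN=17+23+25=65 → 206/339 = 0.6077
Macro-F1 score = mean = (0.8336 + 0.5916 + 0.8063 + 0.6077) / 4 = 0.710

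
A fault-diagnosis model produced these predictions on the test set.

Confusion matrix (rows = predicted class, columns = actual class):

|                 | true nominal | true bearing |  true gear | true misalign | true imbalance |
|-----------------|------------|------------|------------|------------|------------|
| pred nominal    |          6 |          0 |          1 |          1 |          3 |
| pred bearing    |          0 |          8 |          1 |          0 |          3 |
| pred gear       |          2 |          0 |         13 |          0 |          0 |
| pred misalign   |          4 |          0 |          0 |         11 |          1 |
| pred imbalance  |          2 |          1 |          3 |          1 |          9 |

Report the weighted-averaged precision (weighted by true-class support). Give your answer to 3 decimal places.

0.674

Per-class precision (TP/(TP+FP)):
  nominal: TP=6, FP=0+1+1+3=5 → 6/11 = 0.5455
  bearing: TP=8, FP=0+1+0+3=4 → 8/12 = 0.6667
  gear: TP=13, FP=2+0+0+0=2 → 13/15 = 0.8667
  misalign: TP=11, FP=4+0+0+1=5 → 11/16 = 0.6875
  imbalance: TP=9, FP=2+1+3+1=7 → 9/16 = 0.5625
Weighted-precision = Σ (supportᵢ/N)·precisionᵢ with N=70: (14/70)·0.5455 + (9/70)·0.6667 + (18/70)·0.8667 + (13/70)·0.6875 + (16/70)·0.5625 = 0.674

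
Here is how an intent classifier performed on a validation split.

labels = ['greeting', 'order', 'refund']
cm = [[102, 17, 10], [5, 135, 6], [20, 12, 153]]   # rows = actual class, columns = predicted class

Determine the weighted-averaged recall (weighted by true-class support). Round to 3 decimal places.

0.848

Per-class recall (TP/(TP+FN)):
  greeting: TP=102, FN=17+10=27 → 102/129 = 0.7907
  order: TP=135, FN=5+6=11 → 135/146 = 0.9247
  refund: TP=153, FN=20+12=32 → 153/185 = 0.8270
Weighted-recall = Σ (supportᵢ/N)·recallᵢ with N=460: (129/460)·0.7907 + (146/460)·0.9247 + (185/460)·0.8270 = 0.848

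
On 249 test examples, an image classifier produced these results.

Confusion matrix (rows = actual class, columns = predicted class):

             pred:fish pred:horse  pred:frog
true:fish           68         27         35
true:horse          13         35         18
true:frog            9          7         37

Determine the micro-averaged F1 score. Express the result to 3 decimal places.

0.562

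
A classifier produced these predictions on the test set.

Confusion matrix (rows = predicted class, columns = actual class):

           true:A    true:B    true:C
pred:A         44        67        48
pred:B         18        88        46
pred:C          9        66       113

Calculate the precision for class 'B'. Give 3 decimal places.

0.579

Take TP from the diagonal, FP from the rest of the 'B' prediction marginal, FN from the rest of the 'B' actual marginal.
precision = TP/(TP+FP).
B: TP=88, FP=18+46=64 → 88/152 = 0.5789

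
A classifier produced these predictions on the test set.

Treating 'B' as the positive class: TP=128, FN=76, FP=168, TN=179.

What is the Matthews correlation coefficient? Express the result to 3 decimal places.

MCC = (TP·TN − FP·FN) / √((TP+FP)(TP+FN)(TN+FP)(TN+FN))
Numerator = 128·179 − 168·76 = 10144
Denominator = √(296·204·347·255) = √5343078240 = 73096.3627
MCC = 10144 / 73096.3627 = 0.139

0.139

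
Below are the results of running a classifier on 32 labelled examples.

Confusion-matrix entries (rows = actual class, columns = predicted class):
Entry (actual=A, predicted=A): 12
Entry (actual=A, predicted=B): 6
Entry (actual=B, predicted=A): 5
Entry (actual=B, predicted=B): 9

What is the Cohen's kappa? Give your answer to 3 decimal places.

Observed agreement pₒ = trace/N = 21/32 = 0.6563
Expected agreement pₑ = Σ (rowᵢ·colᵢ)/N² = (18·17 + 14·15)/32² = 0.5039
κ = (pₒ − pₑ)/(1 − pₑ) = (0.6563 − 0.5039)/(1 − 0.5039) = 0.307

0.307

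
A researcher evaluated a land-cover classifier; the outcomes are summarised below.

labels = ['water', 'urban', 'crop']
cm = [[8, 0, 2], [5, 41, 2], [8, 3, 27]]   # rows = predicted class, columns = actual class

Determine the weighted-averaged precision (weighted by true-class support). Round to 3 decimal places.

Per-class precision (TP/(TP+FP)):
  water: TP=8, FP=0+2=2 → 8/10 = 0.8000
  urban: TP=41, FP=5+2=7 → 41/48 = 0.8542
  crop: TP=27, FP=8+3=11 → 27/38 = 0.7105
Weighted-precision = Σ (supportᵢ/N)·precisionᵢ with N=96: (21/96)·0.8000 + (44/96)·0.8542 + (31/96)·0.7105 = 0.796

0.796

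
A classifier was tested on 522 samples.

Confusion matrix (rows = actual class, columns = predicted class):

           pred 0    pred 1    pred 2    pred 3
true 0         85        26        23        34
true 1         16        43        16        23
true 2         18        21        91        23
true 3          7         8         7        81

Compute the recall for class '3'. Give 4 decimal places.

One-vs-rest for '3': TP = diagonal; FP = other classes predicted '3'; FN = '3' predicted as other.
recall = TP/(TP+FN).
3: TP=81, FN=7+8+7=22 → 81/103 = 0.78641

0.7864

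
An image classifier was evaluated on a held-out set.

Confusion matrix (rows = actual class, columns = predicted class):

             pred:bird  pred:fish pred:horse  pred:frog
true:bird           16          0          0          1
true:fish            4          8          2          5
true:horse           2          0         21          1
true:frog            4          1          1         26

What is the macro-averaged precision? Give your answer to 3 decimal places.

Per-class precision (TP/(TP+FP)):
  bird: TP=16, FP=4+2+4=10 → 16/26 = 0.6154
  fish: TP=8, FP=0+0+1=1 → 8/9 = 0.8889
  horse: TP=21, FP=0+2+1=3 → 21/24 = 0.8750
  frog: TP=26, FP=1+5+1=7 → 26/33 = 0.7879
Macro-precision = mean = (0.6154 + 0.8889 + 0.8750 + 0.7879) / 4 = 0.792

0.792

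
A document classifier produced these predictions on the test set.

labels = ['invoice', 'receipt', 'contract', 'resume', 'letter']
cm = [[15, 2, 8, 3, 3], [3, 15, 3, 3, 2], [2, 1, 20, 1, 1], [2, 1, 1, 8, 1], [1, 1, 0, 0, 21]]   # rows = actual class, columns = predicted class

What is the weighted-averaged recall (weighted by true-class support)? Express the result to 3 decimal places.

0.669

Per-class recall (TP/(TP+FN)):
  invoice: TP=15, FN=2+8+3+3=16 → 15/31 = 0.4839
  receipt: TP=15, FN=3+3+3+2=11 → 15/26 = 0.5769
  contract: TP=20, FN=2+1+1+1=5 → 20/25 = 0.8000
  resume: TP=8, FN=2+1+1+1=5 → 8/13 = 0.6154
  letter: TP=21, FN=1+1+0+0=2 → 21/23 = 0.9130
Weighted-recall = Σ (supportᵢ/N)·recallᵢ with N=118: (31/118)·0.4839 + (26/118)·0.5769 + (25/118)·0.8000 + (13/118)·0.6154 + (23/118)·0.9130 = 0.669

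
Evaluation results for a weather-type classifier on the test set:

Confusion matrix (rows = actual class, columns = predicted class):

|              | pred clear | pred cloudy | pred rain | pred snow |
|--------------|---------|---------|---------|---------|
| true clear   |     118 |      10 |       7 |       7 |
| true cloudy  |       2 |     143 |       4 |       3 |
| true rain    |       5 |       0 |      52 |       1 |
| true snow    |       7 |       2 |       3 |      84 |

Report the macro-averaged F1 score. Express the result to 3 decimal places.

Per-class F1 score (2·TP/(2·TP+FP+FN)):
  clear: TP=118, FP=2+5+7=14, FN=10+7+7=24 → 236/274 = 0.8613
  cloudy: TP=143, FP=10+0+2=12, FN=2+4+3=9 → 286/307 = 0.9316
  rain: TP=52, FP=7+4+3=14, FN=5+0+1=6 → 104/124 = 0.8387
  snow: TP=84, FP=7+3+1=11, FN=7+2+3=12 → 168/191 = 0.8796
Macro-F1 score = mean = (0.8613 + 0.9316 + 0.8387 + 0.8796) / 4 = 0.878

0.878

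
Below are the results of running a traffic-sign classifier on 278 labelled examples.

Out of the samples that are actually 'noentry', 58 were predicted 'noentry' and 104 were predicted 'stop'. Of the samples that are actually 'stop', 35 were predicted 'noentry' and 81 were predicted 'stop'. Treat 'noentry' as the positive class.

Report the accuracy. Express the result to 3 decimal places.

Accuracy = (TP+TN)/N = (58+81)/278 = 0.500

0.500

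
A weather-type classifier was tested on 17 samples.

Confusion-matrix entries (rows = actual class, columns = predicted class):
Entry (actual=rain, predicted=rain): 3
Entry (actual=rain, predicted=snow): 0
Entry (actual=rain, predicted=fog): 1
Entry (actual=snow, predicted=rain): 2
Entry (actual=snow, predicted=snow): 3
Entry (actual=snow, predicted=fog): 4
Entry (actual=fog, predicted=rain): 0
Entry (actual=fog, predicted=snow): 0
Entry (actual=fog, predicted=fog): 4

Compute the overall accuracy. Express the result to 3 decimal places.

Accuracy = trace / total = (3+3+4=10) / 17 = 10/17 = 0.588

0.588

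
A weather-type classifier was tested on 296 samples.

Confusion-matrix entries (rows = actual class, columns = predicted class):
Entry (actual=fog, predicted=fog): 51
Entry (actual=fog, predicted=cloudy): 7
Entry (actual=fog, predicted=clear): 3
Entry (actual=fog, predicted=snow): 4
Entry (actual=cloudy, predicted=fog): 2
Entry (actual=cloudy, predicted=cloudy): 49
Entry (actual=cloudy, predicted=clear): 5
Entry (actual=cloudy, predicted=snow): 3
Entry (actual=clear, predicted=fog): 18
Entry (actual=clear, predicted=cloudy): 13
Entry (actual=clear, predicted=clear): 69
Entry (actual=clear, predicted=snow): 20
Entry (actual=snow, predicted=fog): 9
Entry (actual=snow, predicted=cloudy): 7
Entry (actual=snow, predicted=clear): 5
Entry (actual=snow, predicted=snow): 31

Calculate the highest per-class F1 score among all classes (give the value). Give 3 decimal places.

0.726

Per-class F1 score (2·TP/(2·TP+FP+FN)):
  fog: TP=51, FP=2+18+9=29, FN=7+3+4=14 → 102/145 = 0.7034
  cloudy: TP=49, FP=7+13+7=27, FN=2+5+3=10 → 98/135 = 0.7259
  clear: TP=69, FP=3+5+5=13, FN=18+13+20=51 → 138/202 = 0.6832
  snow: TP=31, FP=4+3+20=27, FN=9+7+5=21 → 62/110 = 0.5636
Highest is class 'cloudy' with F1 score = 0.726.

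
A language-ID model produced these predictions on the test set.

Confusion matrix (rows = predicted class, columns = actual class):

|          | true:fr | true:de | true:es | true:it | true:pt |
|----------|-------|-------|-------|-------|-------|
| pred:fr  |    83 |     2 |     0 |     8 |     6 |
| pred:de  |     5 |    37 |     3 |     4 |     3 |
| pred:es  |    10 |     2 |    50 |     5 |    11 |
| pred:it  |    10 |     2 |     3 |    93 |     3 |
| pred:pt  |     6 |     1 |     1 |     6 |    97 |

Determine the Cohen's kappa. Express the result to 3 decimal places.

0.742

Observed agreement pₒ = trace/N = 360/451 = 0.7982
Expected agreement pₑ = Σ (rowᵢ·colᵢ)/N² = (114·99 + 44·52 + 57·78 + 116·111 + 120·111)/451² = 0.2174
κ = (pₒ − pₑ)/(1 − pₑ) = (0.7982 − 0.2174)/(1 − 0.2174) = 0.742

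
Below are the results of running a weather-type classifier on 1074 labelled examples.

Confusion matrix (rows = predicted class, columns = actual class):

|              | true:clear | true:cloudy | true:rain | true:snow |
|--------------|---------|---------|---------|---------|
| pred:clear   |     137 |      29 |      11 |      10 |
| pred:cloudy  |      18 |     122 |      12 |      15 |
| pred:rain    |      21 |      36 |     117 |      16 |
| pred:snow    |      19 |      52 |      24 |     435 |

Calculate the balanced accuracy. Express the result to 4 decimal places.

0.7101

Balanced accuracy = mean of per-class recall.
  clear: recall = 137/195 = 0.70256
  cloudy: recall = 122/239 = 0.51046
  rain: recall = 117/164 = 0.71341
  snow: recall = 435/476 = 0.91387
Mean = (0.70256 + 0.51046 + 0.71341 + 0.91387) / 4 = 0.7101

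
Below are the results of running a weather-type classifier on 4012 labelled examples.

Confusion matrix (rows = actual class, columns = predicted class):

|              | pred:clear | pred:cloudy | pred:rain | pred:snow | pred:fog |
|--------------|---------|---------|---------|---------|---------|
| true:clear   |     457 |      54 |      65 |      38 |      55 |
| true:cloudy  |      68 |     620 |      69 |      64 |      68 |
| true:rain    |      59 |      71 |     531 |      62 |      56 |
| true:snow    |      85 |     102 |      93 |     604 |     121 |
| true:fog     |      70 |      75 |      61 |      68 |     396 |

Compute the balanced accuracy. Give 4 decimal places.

Balanced accuracy = mean of per-class recall.
  clear: recall = 457/669 = 0.68311
  cloudy: recall = 620/889 = 0.69741
  rain: recall = 531/779 = 0.68164
  snow: recall = 604/1005 = 0.60100
  fog: recall = 396/670 = 0.59104
Mean = (0.68311 + 0.69741 + 0.68164 + 0.60100 + 0.59104) / 5 = 0.6508

0.6508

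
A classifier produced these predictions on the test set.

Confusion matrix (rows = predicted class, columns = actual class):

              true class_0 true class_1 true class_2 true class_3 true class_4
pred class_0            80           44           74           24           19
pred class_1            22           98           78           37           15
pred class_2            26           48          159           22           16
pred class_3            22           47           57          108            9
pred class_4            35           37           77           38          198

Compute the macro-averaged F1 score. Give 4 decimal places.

0.4536

Per-class F1 score (2·TP/(2·TP+FP+FN)):
  class_0: TP=80, FP=44+74+24+19=161, FN=22+26+22+35=105 → 160/426 = 0.37559
  class_1: TP=98, FP=22+78+37+15=152, FN=44+48+47+37=176 → 196/524 = 0.37405
  class_2: TP=159, FP=26+48+22+16=112, FN=74+78+57+77=286 → 318/716 = 0.44413
  class_3: TP=108, FP=22+47+57+9=135, FN=24+37+22+38=121 → 216/472 = 0.45763
  class_4: TP=198, FP=35+37+77+38=187, FN=19+15+16+9=59 → 396/642 = 0.61682
Macro-F1 score = mean = (0.37559 + 0.37405 + 0.44413 + 0.45763 + 0.61682) / 5 = 0.4536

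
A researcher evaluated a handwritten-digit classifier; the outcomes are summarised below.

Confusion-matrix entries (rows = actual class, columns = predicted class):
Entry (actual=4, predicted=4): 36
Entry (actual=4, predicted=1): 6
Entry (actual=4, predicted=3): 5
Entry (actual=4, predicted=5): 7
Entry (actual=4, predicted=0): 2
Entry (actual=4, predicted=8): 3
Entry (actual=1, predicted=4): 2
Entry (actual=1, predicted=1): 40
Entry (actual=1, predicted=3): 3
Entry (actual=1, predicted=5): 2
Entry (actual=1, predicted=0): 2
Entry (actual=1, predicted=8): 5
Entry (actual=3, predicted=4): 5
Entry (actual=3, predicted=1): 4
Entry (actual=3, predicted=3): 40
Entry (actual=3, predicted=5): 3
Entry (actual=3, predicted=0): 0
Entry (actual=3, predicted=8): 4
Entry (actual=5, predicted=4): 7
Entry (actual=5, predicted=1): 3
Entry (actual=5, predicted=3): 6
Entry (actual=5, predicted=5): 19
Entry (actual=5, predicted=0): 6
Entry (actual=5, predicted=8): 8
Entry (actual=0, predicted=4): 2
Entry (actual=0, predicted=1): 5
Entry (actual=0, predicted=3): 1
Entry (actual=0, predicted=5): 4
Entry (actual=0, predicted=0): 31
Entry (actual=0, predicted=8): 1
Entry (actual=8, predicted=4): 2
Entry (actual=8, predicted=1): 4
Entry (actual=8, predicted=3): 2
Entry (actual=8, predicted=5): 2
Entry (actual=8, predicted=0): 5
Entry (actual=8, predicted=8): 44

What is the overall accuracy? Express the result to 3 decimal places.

0.654

Accuracy = trace / total = (36+40+40+19+31+44=210) / 321 = 210/321 = 0.654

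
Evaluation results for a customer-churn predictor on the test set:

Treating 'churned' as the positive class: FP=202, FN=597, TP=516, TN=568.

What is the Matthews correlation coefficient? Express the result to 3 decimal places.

0.204

MCC = (TP·TN − FP·FN) / √((TP+FP)(TP+FN)(TN+FP)(TN+FN))
Numerator = 516·568 − 202·597 = 172494
Denominator = √(718·1113·770·1165) = √716863154700 = 846677.7160
MCC = 172494 / 846677.7160 = 0.204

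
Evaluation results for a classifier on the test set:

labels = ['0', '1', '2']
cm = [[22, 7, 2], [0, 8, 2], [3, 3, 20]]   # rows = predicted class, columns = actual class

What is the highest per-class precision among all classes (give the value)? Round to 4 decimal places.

0.8000

Per-class precision (TP/(TP+FP)):
  0: TP=22, FP=7+2=9 → 22/31 = 0.70968
  1: TP=8, FP=0+2=2 → 8/10 = 0.80000
  2: TP=20, FP=3+3=6 → 20/26 = 0.76923
Highest is class '1' with precision = 0.8000.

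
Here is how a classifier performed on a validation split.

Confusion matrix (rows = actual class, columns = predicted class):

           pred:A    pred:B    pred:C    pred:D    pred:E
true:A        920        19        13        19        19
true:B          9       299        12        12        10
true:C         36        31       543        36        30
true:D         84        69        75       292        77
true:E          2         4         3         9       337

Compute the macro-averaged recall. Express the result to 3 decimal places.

0.809

Per-class recall (TP/(TP+FN)):
  A: TP=920, FN=19+13+19+19=70 → 920/990 = 0.9293
  B: TP=299, FN=9+12+12+10=43 → 299/342 = 0.8743
  C: TP=543, FN=36+31+36+30=133 → 543/676 = 0.8033
  D: TP=292, FN=84+69+75+77=305 → 292/597 = 0.4891
  E: TP=337, FN=2+4+3+9=18 → 337/355 = 0.9493
Macro-recall = mean = (0.9293 + 0.8743 + 0.8033 + 0.4891 + 0.9493) / 5 = 0.809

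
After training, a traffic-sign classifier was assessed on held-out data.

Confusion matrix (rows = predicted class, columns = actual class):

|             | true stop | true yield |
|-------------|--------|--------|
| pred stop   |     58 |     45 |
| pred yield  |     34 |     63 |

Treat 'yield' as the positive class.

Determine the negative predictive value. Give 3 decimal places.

0.563

NPV = TN/(TN+FN) = 58/(58+45) = 0.563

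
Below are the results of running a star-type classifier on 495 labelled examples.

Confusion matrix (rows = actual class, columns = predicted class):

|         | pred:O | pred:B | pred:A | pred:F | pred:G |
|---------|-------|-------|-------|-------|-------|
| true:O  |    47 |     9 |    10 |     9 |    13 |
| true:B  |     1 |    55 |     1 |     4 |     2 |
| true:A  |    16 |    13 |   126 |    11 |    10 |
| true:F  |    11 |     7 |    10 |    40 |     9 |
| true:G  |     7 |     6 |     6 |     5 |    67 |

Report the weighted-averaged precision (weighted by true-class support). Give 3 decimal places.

0.685

Per-class precision (TP/(TP+FP)):
  O: TP=47, FP=1+16+11+7=35 → 47/82 = 0.5732
  B: TP=55, FP=9+13+7+6=35 → 55/90 = 0.6111
  A: TP=126, FP=10+1+10+6=27 → 126/153 = 0.8235
  F: TP=40, FP=9+4+11+5=29 → 40/69 = 0.5797
  G: TP=67, FP=13+2+10+9=34 → 67/101 = 0.6634
Weighted-precision = Σ (supportᵢ/N)·precisionᵢ with N=495: (88/495)·0.5732 + (63/495)·0.6111 + (176/495)·0.8235 + (77/495)·0.5797 + (91/495)·0.6634 = 0.685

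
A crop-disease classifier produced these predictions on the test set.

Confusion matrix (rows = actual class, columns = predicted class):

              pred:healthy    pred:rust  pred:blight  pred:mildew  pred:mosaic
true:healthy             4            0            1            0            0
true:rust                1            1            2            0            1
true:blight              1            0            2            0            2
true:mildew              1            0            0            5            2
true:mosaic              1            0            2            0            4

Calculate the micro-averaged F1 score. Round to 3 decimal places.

Micro-averaging pools counts across classes: ΣTP=16, ΣFP=14, ΣFN=14.
Micro-F1 score = 2·TP/(2·TP+FP+FN) on pooled counts = 0.533 (equals overall accuracy in single-label multiclass).

0.533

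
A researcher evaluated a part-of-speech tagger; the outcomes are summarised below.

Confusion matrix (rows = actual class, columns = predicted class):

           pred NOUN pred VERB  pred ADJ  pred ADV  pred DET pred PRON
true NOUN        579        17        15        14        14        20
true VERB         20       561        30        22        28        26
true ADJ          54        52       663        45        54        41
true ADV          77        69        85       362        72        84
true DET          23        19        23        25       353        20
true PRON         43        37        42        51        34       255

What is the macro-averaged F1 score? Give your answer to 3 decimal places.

0.692

Per-class F1 score (2·TP/(2·TP+FP+FN)):
  NOUN: TP=579, FP=20+54+77+23+43=217, FN=17+15+14+14+20=80 → 1158/1455 = 0.7959
  VERB: TP=561, FP=17+52+69+19+37=194, FN=20+30+22+28+26=126 → 1122/1442 = 0.7781
  ADJ: TP=663, FP=15+30+85+23+42=195, FN=54+52+45+54+41=246 → 1326/1767 = 0.7504
  ADV: TP=362, FP=14+22+45+25+51=157, FN=77+69+85+72+84=387 → 724/1268 = 0.5710
  DET: TP=353, FP=14+28+54+72+34=202, FN=23+19+23+25+20=110 → 706/1018 = 0.6935
  PRON: TP=255, FP=20+26+41+84+20=191, FN=43+37+42+51+34=207 → 510/908 = 0.5617
Macro-F1 score = mean = (0.7959 + 0.7781 + 0.7504 + 0.5710 + 0.6935 + 0.5617) / 6 = 0.692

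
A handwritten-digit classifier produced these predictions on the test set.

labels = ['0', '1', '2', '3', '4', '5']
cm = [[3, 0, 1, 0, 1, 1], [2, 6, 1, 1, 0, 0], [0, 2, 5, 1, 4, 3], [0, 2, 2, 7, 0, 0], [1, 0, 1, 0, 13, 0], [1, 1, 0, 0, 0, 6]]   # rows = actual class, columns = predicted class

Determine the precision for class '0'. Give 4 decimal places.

0.4286

precision = TP/(TP+FP).
0: TP=3, FP=2+0+0+1+1=4 → 3/7 = 0.42857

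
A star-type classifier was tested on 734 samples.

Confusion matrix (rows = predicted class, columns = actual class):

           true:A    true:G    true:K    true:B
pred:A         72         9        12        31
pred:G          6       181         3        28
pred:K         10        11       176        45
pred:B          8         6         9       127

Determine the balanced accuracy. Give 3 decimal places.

0.764

Balanced accuracy = mean of per-class recall.
  A: recall = 72/96 = 0.7500
  G: recall = 181/207 = 0.8744
  K: recall = 176/200 = 0.8800
  B: recall = 127/231 = 0.5498
Mean = (0.7500 + 0.8744 + 0.8800 + 0.5498) / 4 = 0.764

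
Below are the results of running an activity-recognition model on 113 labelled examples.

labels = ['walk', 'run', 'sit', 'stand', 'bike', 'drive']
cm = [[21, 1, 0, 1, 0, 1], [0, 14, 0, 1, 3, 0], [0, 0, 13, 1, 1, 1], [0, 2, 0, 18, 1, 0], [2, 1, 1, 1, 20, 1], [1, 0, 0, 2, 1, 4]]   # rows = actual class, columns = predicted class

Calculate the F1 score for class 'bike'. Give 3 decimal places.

0.769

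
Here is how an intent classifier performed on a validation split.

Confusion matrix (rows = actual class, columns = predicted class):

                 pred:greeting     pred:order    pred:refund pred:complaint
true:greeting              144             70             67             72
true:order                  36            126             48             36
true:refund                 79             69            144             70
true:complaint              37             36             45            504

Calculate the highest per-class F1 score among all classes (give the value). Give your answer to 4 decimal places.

0.7730

Per-class F1 score (2·TP/(2·TP+FP+FN)):
  greeting: TP=144, FP=36+79+37=152, FN=70+67+72=209 → 288/649 = 0.44376
  order: TP=126, FP=70+69+36=175, FN=36+48+36=120 → 252/547 = 0.46069
  refund: TP=144, FP=67+48+45=160, FN=79+69+70=218 → 288/666 = 0.43243
  complaint: TP=504, FP=72+36+70=178, FN=37+36+45=118 → 1008/1304 = 0.77301
Highest is class 'complaint' with F1 score = 0.7730.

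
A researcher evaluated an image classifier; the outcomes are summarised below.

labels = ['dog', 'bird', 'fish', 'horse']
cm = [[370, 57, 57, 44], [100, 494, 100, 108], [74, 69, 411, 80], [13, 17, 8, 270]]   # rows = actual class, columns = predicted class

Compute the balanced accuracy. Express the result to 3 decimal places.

Balanced accuracy = mean of per-class recall.
  dog: recall = 370/528 = 0.7008
  bird: recall = 494/802 = 0.6160
  fish: recall = 411/634 = 0.6483
  horse: recall = 270/308 = 0.8766
Mean = (0.7008 + 0.6160 + 0.6483 + 0.8766) / 4 = 0.710

0.710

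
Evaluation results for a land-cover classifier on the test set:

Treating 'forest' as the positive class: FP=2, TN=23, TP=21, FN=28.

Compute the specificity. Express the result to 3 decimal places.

0.920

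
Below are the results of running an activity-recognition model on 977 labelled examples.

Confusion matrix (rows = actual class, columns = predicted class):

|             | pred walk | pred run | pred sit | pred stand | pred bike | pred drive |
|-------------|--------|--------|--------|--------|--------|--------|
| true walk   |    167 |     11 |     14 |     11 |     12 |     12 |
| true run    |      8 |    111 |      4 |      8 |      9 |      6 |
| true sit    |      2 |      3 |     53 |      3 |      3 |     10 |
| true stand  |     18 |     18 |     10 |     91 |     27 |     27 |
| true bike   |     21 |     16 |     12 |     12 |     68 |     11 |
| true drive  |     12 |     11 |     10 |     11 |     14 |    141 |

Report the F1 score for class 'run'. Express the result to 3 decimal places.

Treat 'run' as positive and all other classes as negative.
F1 score = 2·TP/(2·TP+FP+FN).
run: TP=111, FP=11+3+18+16+11=59, FN=8+4+8+9+6=35 → 222/316 = 0.7025

0.703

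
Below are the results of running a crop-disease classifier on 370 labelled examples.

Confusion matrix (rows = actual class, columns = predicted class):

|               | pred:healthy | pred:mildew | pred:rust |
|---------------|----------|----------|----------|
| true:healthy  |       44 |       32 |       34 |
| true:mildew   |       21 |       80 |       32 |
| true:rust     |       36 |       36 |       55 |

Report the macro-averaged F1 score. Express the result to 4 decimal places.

0.4767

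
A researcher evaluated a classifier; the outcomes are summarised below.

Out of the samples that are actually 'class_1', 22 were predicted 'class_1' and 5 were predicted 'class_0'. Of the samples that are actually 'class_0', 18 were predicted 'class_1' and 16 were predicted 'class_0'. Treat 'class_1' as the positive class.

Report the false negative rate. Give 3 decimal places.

0.185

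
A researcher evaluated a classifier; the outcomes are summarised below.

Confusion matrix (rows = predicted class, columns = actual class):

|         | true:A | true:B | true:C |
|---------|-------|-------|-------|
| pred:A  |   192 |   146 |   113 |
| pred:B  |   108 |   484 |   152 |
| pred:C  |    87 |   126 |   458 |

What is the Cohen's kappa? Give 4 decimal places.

0.3956

Observed agreement pₒ = trace/N = 1134/1866 = 0.60772
Expected agreement pₑ = Σ (rowᵢ·colᵢ)/N² = (387·451 + 756·744 + 723·671)/1866² = 0.35099
κ = (pₒ − pₑ)/(1 − pₑ) = (0.60772 − 0.35099)/(1 − 0.35099) = 0.3956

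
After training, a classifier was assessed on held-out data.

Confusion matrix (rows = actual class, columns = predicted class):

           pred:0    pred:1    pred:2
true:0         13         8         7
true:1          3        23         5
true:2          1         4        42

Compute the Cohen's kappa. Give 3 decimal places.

0.584

Observed agreement pₒ = trace/N = 78/106 = 0.7358
Expected agreement pₑ = Σ (rowᵢ·colᵢ)/N² = (28·17 + 31·35 + 47·54)/106² = 0.3648
κ = (pₒ − pₑ)/(1 − pₑ) = (0.7358 − 0.3648)/(1 − 0.3648) = 0.584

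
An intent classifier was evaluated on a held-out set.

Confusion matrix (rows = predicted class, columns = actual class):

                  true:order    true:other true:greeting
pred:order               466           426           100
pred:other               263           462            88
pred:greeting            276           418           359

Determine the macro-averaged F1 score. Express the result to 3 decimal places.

0.451

Per-class F1 score (2·TP/(2·TP+FP+FN)):
  order: TP=466, FP=426+100=526, FN=263+276=539 → 932/1997 = 0.4667
  other: TP=462, FP=263+88=351, FN=426+418=844 → 924/2119 = 0.4361
  greeting: TP=359, FP=276+418=694, FN=100+88=188 → 718/1600 = 0.4488
Macro-F1 score = mean = (0.4667 + 0.4361 + 0.4488) / 3 = 0.451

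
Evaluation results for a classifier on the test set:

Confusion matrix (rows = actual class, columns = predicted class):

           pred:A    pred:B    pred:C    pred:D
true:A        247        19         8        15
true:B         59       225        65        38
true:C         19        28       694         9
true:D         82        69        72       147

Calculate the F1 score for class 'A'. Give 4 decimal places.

F1 score = 2·TP/(2·TP+FP+FN).
A: TP=247, FP=59+19+82=160, FN=19+8+15=42 → 494/696 = 0.70977

0.7098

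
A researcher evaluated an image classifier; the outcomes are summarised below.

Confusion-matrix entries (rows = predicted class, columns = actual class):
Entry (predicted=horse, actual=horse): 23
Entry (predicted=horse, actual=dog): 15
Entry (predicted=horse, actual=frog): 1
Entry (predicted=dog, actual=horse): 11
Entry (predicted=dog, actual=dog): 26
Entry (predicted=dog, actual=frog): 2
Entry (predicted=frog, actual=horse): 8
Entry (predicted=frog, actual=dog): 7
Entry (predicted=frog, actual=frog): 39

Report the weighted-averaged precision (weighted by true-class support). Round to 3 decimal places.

0.660

Per-class precision (TP/(TP+FP)):
  horse: TP=23, FP=15+1=16 → 23/39 = 0.5897
  dog: TP=26, FP=11+2=13 → 26/39 = 0.6667
  frog: TP=39, FP=8+7=15 → 39/54 = 0.7222
Weighted-precision = Σ (supportᵢ/N)·precisionᵢ with N=132: (42/132)·0.5897 + (48/132)·0.6667 + (42/132)·0.7222 = 0.660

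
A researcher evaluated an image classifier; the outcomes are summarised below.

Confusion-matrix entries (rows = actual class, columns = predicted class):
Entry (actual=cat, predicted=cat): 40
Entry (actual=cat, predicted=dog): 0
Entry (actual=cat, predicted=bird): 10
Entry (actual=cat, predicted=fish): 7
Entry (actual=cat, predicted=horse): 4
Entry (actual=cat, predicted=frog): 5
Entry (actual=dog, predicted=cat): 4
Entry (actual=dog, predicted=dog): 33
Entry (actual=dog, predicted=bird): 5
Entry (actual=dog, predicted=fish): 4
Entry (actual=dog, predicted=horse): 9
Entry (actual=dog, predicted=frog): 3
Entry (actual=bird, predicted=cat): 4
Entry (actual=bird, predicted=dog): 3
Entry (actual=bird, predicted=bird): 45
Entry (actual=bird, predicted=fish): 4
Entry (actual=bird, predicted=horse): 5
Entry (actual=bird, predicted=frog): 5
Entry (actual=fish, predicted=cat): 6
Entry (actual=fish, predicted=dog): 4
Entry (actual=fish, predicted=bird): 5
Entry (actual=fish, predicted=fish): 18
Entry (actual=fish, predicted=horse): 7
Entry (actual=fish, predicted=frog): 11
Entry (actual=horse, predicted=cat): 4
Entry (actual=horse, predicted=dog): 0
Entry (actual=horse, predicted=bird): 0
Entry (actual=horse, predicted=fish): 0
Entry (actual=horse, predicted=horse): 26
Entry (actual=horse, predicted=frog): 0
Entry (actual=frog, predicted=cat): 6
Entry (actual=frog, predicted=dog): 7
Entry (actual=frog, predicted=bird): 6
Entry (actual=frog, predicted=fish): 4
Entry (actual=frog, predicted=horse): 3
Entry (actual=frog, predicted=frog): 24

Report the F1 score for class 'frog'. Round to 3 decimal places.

One-vs-rest for 'frog': TP = diagonal; FP = other classes predicted 'frog'; FN = 'frog' predicted as other.
F1 score = 2·TP/(2·TP+FP+FN).
frog: TP=24, FP=5+3+5+11+0=24, FN=6+7+6+4+3=26 → 48/98 = 0.4898

0.490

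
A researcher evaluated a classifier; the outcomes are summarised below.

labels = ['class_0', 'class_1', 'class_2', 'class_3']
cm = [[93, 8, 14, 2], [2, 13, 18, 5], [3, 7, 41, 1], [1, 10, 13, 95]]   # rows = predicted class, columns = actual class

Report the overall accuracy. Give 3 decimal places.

Accuracy = trace / total = (93+13+41+95=242) / 326 = 242/326 = 0.742

0.742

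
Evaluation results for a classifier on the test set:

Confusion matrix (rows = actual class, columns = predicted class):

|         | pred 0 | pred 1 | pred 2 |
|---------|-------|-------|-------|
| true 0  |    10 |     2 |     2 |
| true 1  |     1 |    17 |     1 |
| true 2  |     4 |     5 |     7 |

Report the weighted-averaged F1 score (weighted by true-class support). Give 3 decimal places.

Per-class F1 score (2·TP/(2·TP+FP+FN)):
  0: TP=10, FP=1+4=5, FN=2+2=4 → 20/29 = 0.6897
  1: TP=17, FP=2+5=7, FN=1+1=2 → 34/43 = 0.7907
  2: TP=7, FP=2+1=3, FN=4+5=9 → 14/26 = 0.5385
Weighted-F1 score = Σ (supportᵢ/N)·F1 scoreᵢ with N=49: (14/49)·0.6897 + (19/49)·0.7907 + (16/49)·0.5385 = 0.679

0.679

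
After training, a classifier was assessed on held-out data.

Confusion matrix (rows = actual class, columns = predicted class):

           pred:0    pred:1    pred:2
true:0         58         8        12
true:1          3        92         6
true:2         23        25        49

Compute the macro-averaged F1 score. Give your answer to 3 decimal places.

Per-class F1 score (2·TP/(2·TP+FP+FN)):
  0: TP=58, FP=3+23=26, FN=8+12=20 → 116/162 = 0.7160
  1: TP=92, FP=8+25=33, FN=3+6=9 → 184/226 = 0.8142
  2: TP=49, FP=12+6=18, FN=23+25=48 → 98/164 = 0.5976
Macro-F1 score = mean = (0.7160 + 0.8142 + 0.5976) / 3 = 0.709

0.709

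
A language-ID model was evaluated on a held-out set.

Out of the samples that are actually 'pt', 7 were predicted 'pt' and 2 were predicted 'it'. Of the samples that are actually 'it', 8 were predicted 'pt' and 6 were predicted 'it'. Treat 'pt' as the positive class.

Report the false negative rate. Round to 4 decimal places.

FNR = FN/(FN+TP) = 2/(2+7) = 0.2222

0.2222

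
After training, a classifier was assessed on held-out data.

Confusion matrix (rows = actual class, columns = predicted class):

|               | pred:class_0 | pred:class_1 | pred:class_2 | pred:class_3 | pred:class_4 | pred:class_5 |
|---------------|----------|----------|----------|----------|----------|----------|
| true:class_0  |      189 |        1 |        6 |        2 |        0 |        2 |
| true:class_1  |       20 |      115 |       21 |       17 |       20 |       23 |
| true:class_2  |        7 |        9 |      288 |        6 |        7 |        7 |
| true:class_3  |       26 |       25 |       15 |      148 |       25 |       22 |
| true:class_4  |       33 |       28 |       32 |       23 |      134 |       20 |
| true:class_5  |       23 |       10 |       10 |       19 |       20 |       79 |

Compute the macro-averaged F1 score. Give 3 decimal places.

0.641

Per-class F1 score (2·TP/(2·TP+FP+FN)):
  class_0: TP=189, FP=20+7+26+33+23=109, FN=1+6+2+0+2=11 → 378/498 = 0.7590
  class_1: TP=115, FP=1+9+25+28+10=73, FN=20+21+17+20+23=101 → 230/404 = 0.5693
  class_2: TP=288, FP=6+21+15+32+10=84, FN=7+9+6+7+7=36 → 576/696 = 0.8276
  class_3: TP=148, FP=2+17+6+23+19=67, FN=26+25+15+25+22=113 → 296/476 = 0.6218
  class_4: TP=134, FP=0+20+7+25+20=72, FN=33+28+32+23+20=136 → 268/476 = 0.5630
  class_5: TP=79, FP=2+23+7+22+20=74, FN=23+10+10+19+20=82 → 158/314 = 0.5032
Macro-F1 score = mean = (0.7590 + 0.5693 + 0.8276 + 0.6218 + 0.5630 + 0.5032) / 6 = 0.641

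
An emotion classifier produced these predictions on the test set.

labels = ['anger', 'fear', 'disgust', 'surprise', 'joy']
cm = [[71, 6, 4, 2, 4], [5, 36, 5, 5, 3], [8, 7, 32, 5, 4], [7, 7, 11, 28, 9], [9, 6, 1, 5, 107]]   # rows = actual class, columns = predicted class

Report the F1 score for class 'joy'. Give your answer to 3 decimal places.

Treat 'joy' as positive and all other classes as negative.
F1 score = 2·TP/(2·TP+FP+FN).
joy: TP=107, FP=4+3+4+9=20, FN=9+6+1+5=21 → 214/255 = 0.8392

0.839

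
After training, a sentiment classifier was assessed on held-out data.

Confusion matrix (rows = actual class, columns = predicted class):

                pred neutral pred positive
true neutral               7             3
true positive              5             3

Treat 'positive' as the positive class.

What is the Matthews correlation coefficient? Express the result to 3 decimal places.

0.079

MCC = (TP·TN − FP·FN) / √((TP+FP)(TP+FN)(TN+FP)(TN+FN))
Numerator = 3·7 − 3·5 = 6
Denominator = √(6·8·10·12) = √5760 = 75.8947
MCC = 6 / 75.8947 = 0.079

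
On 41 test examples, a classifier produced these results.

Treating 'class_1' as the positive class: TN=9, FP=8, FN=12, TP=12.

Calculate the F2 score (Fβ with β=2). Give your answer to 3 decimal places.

0.517

Fβ = (1+β²)·TP / ((1+β²)·TP + β²·FN + FP), with β²=4
= 5·12 / (5·12 + 4·12 + 8) = 0.517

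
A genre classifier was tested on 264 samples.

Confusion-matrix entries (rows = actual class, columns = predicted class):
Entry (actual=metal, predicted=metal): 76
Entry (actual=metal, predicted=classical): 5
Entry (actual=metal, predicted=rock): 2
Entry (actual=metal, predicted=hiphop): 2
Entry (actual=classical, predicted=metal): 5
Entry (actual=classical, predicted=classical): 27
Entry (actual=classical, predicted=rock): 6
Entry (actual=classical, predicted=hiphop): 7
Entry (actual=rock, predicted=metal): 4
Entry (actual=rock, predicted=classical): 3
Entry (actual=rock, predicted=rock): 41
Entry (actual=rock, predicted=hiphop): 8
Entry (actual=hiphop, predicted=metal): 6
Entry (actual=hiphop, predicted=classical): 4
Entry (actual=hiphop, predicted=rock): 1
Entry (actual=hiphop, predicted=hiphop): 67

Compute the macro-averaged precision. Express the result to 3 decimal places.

0.786

Per-class precision (TP/(TP+FP)):
  metal: TP=76, FP=5+4+6=15 → 76/91 = 0.8352
  classical: TP=27, FP=5+3+4=12 → 27/39 = 0.6923
  rock: TP=41, FP=2+6+1=9 → 41/50 = 0.8200
  hiphop: TP=67, FP=2+7+8=17 → 67/84 = 0.7976
Macro-precision = mean = (0.8352 + 0.6923 + 0.8200 + 0.7976) / 4 = 0.786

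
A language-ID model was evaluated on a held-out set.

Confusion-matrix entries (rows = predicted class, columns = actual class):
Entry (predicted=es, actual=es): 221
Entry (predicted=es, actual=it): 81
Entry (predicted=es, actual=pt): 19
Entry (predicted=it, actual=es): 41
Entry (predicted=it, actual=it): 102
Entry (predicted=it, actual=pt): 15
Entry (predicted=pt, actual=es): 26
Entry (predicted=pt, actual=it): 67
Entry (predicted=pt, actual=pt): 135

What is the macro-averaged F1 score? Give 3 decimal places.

0.635

Per-class F1 score (2·TP/(2·TP+FP+FN)):
  es: TP=221, FP=81+19=100, FN=41+26=67 → 442/609 = 0.7258
  it: TP=102, FP=41+15=56, FN=81+67=148 → 204/408 = 0.5000
  pt: TP=135, FP=26+67=93, FN=19+15=34 → 270/397 = 0.6801
Macro-F1 score = mean = (0.7258 + 0.5000 + 0.6801) / 3 = 0.635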